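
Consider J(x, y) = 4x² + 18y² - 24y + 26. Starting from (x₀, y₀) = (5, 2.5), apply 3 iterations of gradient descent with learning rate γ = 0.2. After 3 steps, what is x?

-1.08

∇J = (8x, 36y - 24)
Step 1: at (5, 2.5), ∇J = (40, 66) → (5, 2.5) − 0.2·(40, 66) = (-3, -10.7)
Step 2: at (-3, -10.7), ∇J = (-24, -409.2) → (-3, -10.7) − 0.2·(-24, -409.2) = (1.8, 71.14)
Step 3: at (1.8, 71.14), ∇J = (14.4, 2537.04) → (1.8, 71.14) − 0.2·(14.4, 2537.04) = (-1.08, -436.268)
x = -1.08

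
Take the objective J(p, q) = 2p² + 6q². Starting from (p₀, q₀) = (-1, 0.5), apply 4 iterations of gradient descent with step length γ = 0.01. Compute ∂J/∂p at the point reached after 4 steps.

-3.39738624

∇J = (4p, 12q)
Step 1: at (-1, 0.5), ∇J = (-4, 6) → (-1, 0.5) − 0.01·(-4, 6) = (-0.96, 0.44)
Step 2: at (-0.96, 0.44), ∇J = (-3.84, 5.28) → (-0.96, 0.44) − 0.01·(-3.84, 5.28) = (-0.9216, 0.3872)
Step 3: at (-0.9216, 0.3872), ∇J = (-3.6864, 4.6464) → (-0.9216, 0.3872) − 0.01·(-3.6864, 4.6464) = (-0.884736, 0.340736)
Step 4: at (-0.884736, 0.340736), ∇J = (-3.538944, 4.088832) → (-0.884736, 0.340736) − 0.01·(-3.538944, 4.088832) = (-0.84934656, 0.29984768)
∂J/∂p at (-0.84934656, 0.29984768) = -3.39738624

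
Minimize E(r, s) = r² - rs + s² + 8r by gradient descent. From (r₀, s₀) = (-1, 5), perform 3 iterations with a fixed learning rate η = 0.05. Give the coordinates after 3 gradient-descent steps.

(-1.212625, 3.501125)

∇E = (2r - s + 8, -r + 2s)
(r₁, s₁) = (-1, 5) − 0.05·(1, 11) = (-1.05, 4.45)
(r₂, s₂) = (-1.05, 4.45) − 0.05·(1.45, 9.95) = (-1.1225, 3.9525)
(r₃, s₃) = (-1.1225, 3.9525) − 0.05·(1.8025, 9.0275) = (-1.212625, 3.501125)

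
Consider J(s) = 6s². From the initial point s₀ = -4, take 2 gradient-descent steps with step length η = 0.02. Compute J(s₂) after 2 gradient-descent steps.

32.02768896

J′(s) = 12s
Step 1: J′(-4) = -48; s₁ = -4 − 0.02·(-48) = -3.04
Step 2: J′(-3.04) = -36.48; s₂ = -3.04 − 0.02·(-36.48) = -2.3104
J(-2.3104) = 32.02768896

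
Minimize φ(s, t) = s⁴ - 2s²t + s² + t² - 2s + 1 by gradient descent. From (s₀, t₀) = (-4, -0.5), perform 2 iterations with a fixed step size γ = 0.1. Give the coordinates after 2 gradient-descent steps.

∇φ = (4s³ - 4st + 2s - 2, -2s² + 2t)
Step 1: at (-4, -0.5), ∇φ = (-274, -33) → (-4, -0.5) − 0.1·(-274, -33) = (23.4, 2.8)
Step 2: at (23.4, 2.8), ∇φ = (51034.336, -1089.52) → (23.4, 2.8) − 0.1·(51034.336, -1089.52) = (-5080.0336, 111.752)

(-5080.0336, 111.752)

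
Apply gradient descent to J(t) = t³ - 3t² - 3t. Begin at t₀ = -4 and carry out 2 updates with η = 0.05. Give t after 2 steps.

J′(t) = 3t² - 6t - 3
t₁ = -4 − 0.05·69 = -7.45
t₂ = -7.45 − 0.05·208.2075 = -17.860375

-17.860375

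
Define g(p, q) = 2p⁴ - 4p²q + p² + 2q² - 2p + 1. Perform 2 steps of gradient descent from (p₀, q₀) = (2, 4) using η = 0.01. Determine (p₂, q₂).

∇g = (8p³ - 8pq + 2p - 2, -4p² + 4q)
Step 1: at (2, 4), ∇g = (2, 0) → (2, 4) − 0.01·(2, 0) = (1.98, 4)
Step 2: at (1.98, 4), ∇g = (0.699136, 0.3184) → (1.98, 4) − 0.01·(0.699136, 0.3184) = (1.97300864, 3.996816)

(1.97300864, 3.996816)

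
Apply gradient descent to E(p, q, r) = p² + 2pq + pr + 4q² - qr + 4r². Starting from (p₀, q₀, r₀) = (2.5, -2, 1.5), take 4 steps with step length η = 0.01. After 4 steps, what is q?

∇E = (2p + 2q + r, 2p + 8q - r, p - q + 8r)
(p₁, q₁, r₁) = (2.5, -2, 1.5) − 0.01·(2.5, -12.5, 16.5) = (2.475, -1.875, 1.335)
(p₂, q₂, r₂) = (2.475, -1.875, 1.335) − 0.01·(2.535, -11.385, 15.03) = (2.44965, -1.76115, 1.1847)
(p₃, q₃, r₃) = (2.44965, -1.76115, 1.1847) − 0.01·(2.5617, -10.3746, 13.6884) = (2.424033, -1.657404, 1.047816)
(p₄, q₄, r₄) = (2.424033, -1.657404, 1.047816) − 0.01·(2.581074, -9.458982, 12.463965) = (2.39822226, -1.56281418, 0.92317635)
q = -1.56281418

-1.56281418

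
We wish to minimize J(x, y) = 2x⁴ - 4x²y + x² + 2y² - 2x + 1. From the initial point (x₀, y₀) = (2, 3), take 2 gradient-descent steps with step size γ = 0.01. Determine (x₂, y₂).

∇J = (8x³ - 8xy + 2x - 2, -4x² + 4y)
(x₁, y₁) = (2, 3) − 0.01·(18, -4) = (1.82, 3.04)
(x₂, y₂) = (1.82, 3.04) − 0.01·(5.606144, -1.0896) = (1.76393856, 3.050896)

(1.76393856, 3.050896)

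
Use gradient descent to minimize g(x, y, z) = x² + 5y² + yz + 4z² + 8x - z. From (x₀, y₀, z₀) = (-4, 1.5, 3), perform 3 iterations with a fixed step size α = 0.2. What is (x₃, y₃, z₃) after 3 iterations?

∇g = (2x + 8, 10y + z, y + 8z - 1)
Step 1: at (-4, 1.5, 3), ∇g = (0, 18, 24.5) → (-4, 1.5, 3) − 0.2·(0, 18, 24.5) = (-4, -2.1, -1.9)
Step 2: at (-4, -2.1, -1.9), ∇g = (0, -22.9, -18.3) → (-4, -2.1, -1.9) − 0.2·(0, -22.9, -18.3) = (-4, 2.48, 1.76)
Step 3: at (-4, 2.48, 1.76), ∇g = (0, 26.56, 15.56) → (-4, 2.48, 1.76) − 0.2·(0, 26.56, 15.56) = (-4, -2.832, -1.352)

(-4, -2.832, -1.352)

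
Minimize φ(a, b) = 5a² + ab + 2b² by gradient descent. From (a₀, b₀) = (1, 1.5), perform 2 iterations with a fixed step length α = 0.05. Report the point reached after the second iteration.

∇φ = (10a + b, a + 4b)
Step 1: at (1, 1.5), ∇φ = (11.5, 7) → (1, 1.5) − 0.05·(11.5, 7) = (0.425, 1.15)
Step 2: at (0.425, 1.15), ∇φ = (5.4, 5.025) → (0.425, 1.15) − 0.05·(5.4, 5.025) = (0.155, 0.89875)

(0.155, 0.89875)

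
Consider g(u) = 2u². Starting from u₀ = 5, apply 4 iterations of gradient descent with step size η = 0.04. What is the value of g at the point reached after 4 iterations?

g′(u) = 4u
u₁ = 5 − 0.04·20 = 4.2
u₂ = 4.2 − 0.04·16.8 = 3.528
u₃ = 3.528 − 0.04·14.112 = 2.96352
u₄ = 2.96352 − 0.04·11.85408 = 2.4893568
g(2.4893568) = 12.39379455541248

12.39379455541248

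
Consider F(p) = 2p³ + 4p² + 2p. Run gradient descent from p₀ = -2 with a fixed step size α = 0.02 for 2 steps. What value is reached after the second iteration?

-2.4688

F′(p) = 6p² + 8p + 2
p₁ = -2 − 0.02·10 = -2.2
p₂ = -2.2 − 0.02·13.44 = -2.4688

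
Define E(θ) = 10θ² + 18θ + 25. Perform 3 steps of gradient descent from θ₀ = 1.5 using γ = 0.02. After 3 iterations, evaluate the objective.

19.5873856

E′(θ) = 20θ + 18
θ₁ = 1.5 − 0.02·48 = 0.54
θ₂ = 0.54 − 0.02·28.8 = -0.036
θ₃ = -0.036 − 0.02·17.28 = -0.3816
E(-0.3816) = 19.5873856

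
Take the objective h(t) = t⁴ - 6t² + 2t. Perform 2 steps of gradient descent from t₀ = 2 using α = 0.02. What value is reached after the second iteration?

1.72544

h′(t) = 4t³ - 12t + 2
t₁ = 2 − 0.02·10 = 1.8
t₂ = 1.8 − 0.02·3.728 = 1.72544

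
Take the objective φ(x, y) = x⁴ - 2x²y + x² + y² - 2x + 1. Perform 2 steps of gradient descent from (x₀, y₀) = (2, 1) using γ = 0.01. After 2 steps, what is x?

∇φ = (4x³ - 4xy + 2x - 2, -2x² + 2y)
Step 1: at (2, 1), ∇φ = (26, -6) → (2, 1) − 0.01·(26, -6) = (1.74, 1.06)
Step 2: at (1.74, 1.06), ∇φ = (15.174496, -3.9352) → (1.74, 1.06) − 0.01·(15.174496, -3.9352) = (1.58825504, 1.099352)
x = 1.58825504

1.58825504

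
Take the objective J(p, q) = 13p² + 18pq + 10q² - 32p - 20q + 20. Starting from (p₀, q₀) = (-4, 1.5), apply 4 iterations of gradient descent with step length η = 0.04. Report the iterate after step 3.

(0.381504, 2.21936)

∇J = (26p + 18q - 32, 18p + 20q - 20)
Step 1: at (-4, 1.5), ∇J = (-109, -62) → (-4, 1.5) − 0.04·(-109, -62) = (0.36, 3.98)
Step 2: at (0.36, 3.98), ∇J = (49, 66.08) → (0.36, 3.98) − 0.04·(49, 66.08) = (-1.6, 1.3368)
Step 3: at (-1.6, 1.3368), ∇J = (-49.5376, -22.064) → (-1.6, 1.3368) − 0.04·(-49.5376, -22.064) = (0.381504, 2.21936)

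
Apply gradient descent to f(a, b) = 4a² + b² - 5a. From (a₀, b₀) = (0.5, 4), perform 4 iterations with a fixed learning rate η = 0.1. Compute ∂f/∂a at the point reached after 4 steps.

-0.0016

∇f = (8a - 5, 2b)
(a₁, b₁) = (0.5, 4) − 0.1·(-1, 8) = (0.6, 3.2)
(a₂, b₂) = (0.6, 3.2) − 0.1·(-0.2, 6.4) = (0.62, 2.56)
(a₃, b₃) = (0.62, 2.56) − 0.1·(-0.04, 5.12) = (0.624, 2.048)
(a₄, b₄) = (0.624, 2.048) − 0.1·(-0.008, 4.096) = (0.6248, 1.6384)
∂f/∂a at (0.6248, 1.6384) = -0.0016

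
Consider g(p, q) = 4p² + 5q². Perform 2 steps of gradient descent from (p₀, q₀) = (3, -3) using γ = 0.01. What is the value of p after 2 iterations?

2.5392

∇g = (8p, 10q)
(p₁, q₁) = (3, -3) − 0.01·(24, -30) = (2.76, -2.7)
(p₂, q₂) = (2.76, -2.7) − 0.01·(22.08, -27) = (2.5392, -2.43)
p = 2.5392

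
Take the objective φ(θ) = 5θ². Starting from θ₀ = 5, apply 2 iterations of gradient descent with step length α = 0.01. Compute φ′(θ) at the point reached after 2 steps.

φ′(θ) = 10θ
Step 1: φ′(5) = 50; θ₁ = 5 − 0.01·50 = 4.5
Step 2: φ′(4.5) = 45; θ₂ = 4.5 − 0.01·45 = 4.05
φ′(θ) at (4.05) = 40.5

40.5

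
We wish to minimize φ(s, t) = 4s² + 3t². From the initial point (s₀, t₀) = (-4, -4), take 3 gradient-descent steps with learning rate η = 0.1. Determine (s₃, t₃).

(-0.032, -0.256)

∇φ = (8s, 6t)
(s₁, t₁) = (-4, -4) − 0.1·(-32, -24) = (-0.8, -1.6)
(s₂, t₂) = (-0.8, -1.6) − 0.1·(-6.4, -9.6) = (-0.16, -0.64)
(s₃, t₃) = (-0.16, -0.64) − 0.1·(-1.28, -3.84) = (-0.032, -0.256)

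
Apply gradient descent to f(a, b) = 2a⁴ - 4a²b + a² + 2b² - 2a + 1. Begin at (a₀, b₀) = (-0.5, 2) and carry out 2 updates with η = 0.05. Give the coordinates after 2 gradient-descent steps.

(-0.8548, 1.418)

∇f = (8a³ - 8ab + 2a - 2, -4a² + 4b)
Step 1: at (-0.5, 2), ∇f = (4, 7) → (-0.5, 2) − 0.05·(4, 7) = (-0.7, 1.65)
Step 2: at (-0.7, 1.65), ∇f = (3.096, 4.64) → (-0.7, 1.65) − 0.05·(3.096, 4.64) = (-0.8548, 1.418)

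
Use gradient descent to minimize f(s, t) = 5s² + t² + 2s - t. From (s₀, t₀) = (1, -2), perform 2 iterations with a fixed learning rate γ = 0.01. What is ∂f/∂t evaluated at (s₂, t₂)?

∇f = (10s + 2, 2t - 1)
(s₁, t₁) = (1, -2) − 0.01·(12, -5) = (0.88, -1.95)
(s₂, t₂) = (0.88, -1.95) − 0.01·(10.8, -4.9) = (0.772, -1.901)
∂f/∂t at (0.772, -1.901) = -4.802

-4.802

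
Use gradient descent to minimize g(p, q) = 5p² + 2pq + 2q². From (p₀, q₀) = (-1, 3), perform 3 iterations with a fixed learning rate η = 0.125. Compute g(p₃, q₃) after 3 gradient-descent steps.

0.617431640625

∇g = (10p + 2q, 2p + 4q)
(p₁, q₁) = (-1, 3) − 0.125·(-4, 10) = (-0.5, 1.75)
(p₂, q₂) = (-0.5, 1.75) − 0.125·(-1.5, 6) = (-0.3125, 1)
(p₃, q₃) = (-0.3125, 1) − 0.125·(-1.125, 3.375) = (-0.171875, 0.578125)
g(-0.171875, 0.578125) = 0.617431640625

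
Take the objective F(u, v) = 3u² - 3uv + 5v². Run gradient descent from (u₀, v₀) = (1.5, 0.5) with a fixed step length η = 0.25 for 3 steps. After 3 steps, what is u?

∇F = (6u - 3v, -3u + 10v)
Step 1: at (1.5, 0.5), ∇F = (7.5, 0.5) → (1.5, 0.5) − 0.25·(7.5, 0.5) = (-0.375, 0.375)
Step 2: at (-0.375, 0.375), ∇F = (-3.375, 4.875) → (-0.375, 0.375) − 0.25·(-3.375, 4.875) = (0.46875, -0.84375)
Step 3: at (0.46875, -0.84375), ∇F = (5.34375, -9.84375) → (0.46875, -0.84375) − 0.25·(5.34375, -9.84375) = (-0.8671875, 1.6171875)
u = -0.8671875

-0.8671875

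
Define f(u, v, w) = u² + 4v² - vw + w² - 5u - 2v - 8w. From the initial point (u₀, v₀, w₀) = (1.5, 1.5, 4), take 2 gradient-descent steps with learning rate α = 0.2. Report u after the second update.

2.14

∇f = (2u - 5, 8v - w - 2, -v + 2w - 8)
(u₁, v₁, w₁) = (1.5, 1.5, 4) − 0.2·(-2, 6, -1.5) = (1.9, 0.3, 4.3)
(u₂, v₂, w₂) = (1.9, 0.3, 4.3) − 0.2·(-1.2, -3.9, 0.3) = (2.14, 1.08, 4.24)
u = 2.14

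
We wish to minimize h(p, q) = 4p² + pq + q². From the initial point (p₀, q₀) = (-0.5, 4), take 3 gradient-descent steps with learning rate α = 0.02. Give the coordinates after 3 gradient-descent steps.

(-0.4916, 3.5677)

∇h = (8p + q, p + 2q)
Step 1: at (-0.5, 4), ∇h = (0, 7.5) → (-0.5, 4) − 0.02·(0, 7.5) = (-0.5, 3.85)
Step 2: at (-0.5, 3.85), ∇h = (-0.15, 7.2) → (-0.5, 3.85) − 0.02·(-0.15, 7.2) = (-0.497, 3.706)
Step 3: at (-0.497, 3.706), ∇h = (-0.27, 6.915) → (-0.497, 3.706) − 0.02·(-0.27, 6.915) = (-0.4916, 3.5677)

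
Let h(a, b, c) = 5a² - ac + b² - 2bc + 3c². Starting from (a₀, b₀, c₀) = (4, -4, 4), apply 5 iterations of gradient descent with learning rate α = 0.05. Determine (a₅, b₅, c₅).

∇h = (10a - c, 2b - 2c, -a - 2b + 6c)
(a₁, b₁, c₁) = (4, -4, 4) − 0.05·(36, -16, 28) = (2.2, -3.2, 2.6)
(a₂, b₂, c₂) = (2.2, -3.2, 2.6) − 0.05·(19.4, -11.6, 19.8) = (1.23, -2.62, 1.61)
(a₃, b₃, c₃) = (1.23, -2.62, 1.61) − 0.05·(10.69, -8.46, 13.67) = (0.6955, -2.197, 0.9265)
(a₄, b₄, c₄) = (0.6955, -2.197, 0.9265) − 0.05·(6.0285, -6.247, 9.2575) = (0.394075, -1.88465, 0.463625)
(a₅, b₅, c₅) = (0.394075, -1.88465, 0.463625) − 0.05·(3.477125, -4.69655, 6.156975) = (0.22021875, -1.6498225, 0.15577625)

(0.22021875, -1.6498225, 0.15577625)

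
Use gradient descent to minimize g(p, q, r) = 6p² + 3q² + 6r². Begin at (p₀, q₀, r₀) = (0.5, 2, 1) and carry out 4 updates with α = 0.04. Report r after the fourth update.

∇g = (12p, 6q, 12r)
Step 1: at (0.5, 2, 1), ∇g = (6, 12, 12) → (0.5, 2, 1) − 0.04·(6, 12, 12) = (0.26, 1.52, 0.52)
Step 2: at (0.26, 1.52, 0.52), ∇g = (3.12, 9.12, 6.24) → (0.26, 1.52, 0.52) − 0.04·(3.12, 9.12, 6.24) = (0.1352, 1.1552, 0.2704)
Step 3: at (0.1352, 1.1552, 0.2704), ∇g = (1.6224, 6.9312, 3.2448) → (0.1352, 1.1552, 0.2704) − 0.04·(1.6224, 6.9312, 3.2448) = (0.070304, 0.877952, 0.140608)
Step 4: at (0.070304, 0.877952, 0.140608), ∇g = (0.843648, 5.267712, 1.687296) → (0.070304, 0.877952, 0.140608) − 0.04·(0.843648, 5.267712, 1.687296) = (0.03655808, 0.66724352, 0.07311616)
r = 0.07311616

0.07311616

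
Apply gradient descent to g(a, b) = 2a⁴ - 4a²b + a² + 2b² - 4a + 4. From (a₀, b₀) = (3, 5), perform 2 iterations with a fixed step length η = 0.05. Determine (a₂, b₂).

∇g = (8a³ - 8ab + 2a - 4, -4a² + 4b)
(a₁, b₁) = (3, 5) − 0.05·(98, -16) = (-1.9, 5.8)
(a₂, b₂) = (-1.9, 5.8) − 0.05·(25.488, 8.76) = (-3.1744, 5.362)

(-3.1744, 5.362)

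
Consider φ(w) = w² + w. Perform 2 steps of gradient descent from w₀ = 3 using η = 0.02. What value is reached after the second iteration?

φ′(w) = 2w + 1
Step 1: φ′(3) = 7; w₁ = 3 − 0.02·7 = 2.86
Step 2: φ′(2.86) = 6.72; w₂ = 2.86 − 0.02·6.72 = 2.7256

2.7256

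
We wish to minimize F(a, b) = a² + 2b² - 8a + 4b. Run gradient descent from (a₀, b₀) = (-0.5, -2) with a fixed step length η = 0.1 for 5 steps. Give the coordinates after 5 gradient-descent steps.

∇F = (2a - 8, 4b + 4)
(a₁, b₁) = (-0.5, -2) − 0.1·(-9, -4) = (0.4, -1.6)
(a₂, b₂) = (0.4, -1.6) − 0.1·(-7.2, -2.4) = (1.12, -1.36)
(a₃, b₃) = (1.12, -1.36) − 0.1·(-5.76, -1.44) = (1.696, -1.216)
(a₄, b₄) = (1.696, -1.216) − 0.1·(-4.608, -0.864) = (2.1568, -1.1296)
(a₅, b₅) = (2.1568, -1.1296) − 0.1·(-3.6864, -0.5184) = (2.52544, -1.07776)

(2.52544, -1.07776)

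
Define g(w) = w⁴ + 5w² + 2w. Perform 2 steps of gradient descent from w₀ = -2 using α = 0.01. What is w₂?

-1.235

g′(w) = 4w³ + 10w + 2
Step 1: g′(-2) = -50; w₁ = -2 − 0.01·(-50) = -1.5
Step 2: g′(-1.5) = -26.5; w₂ = -1.5 − 0.01·(-26.5) = -1.235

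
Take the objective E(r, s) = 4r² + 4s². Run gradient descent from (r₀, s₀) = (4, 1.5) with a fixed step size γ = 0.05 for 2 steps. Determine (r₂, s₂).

(1.44, 0.54)

∇E = (8r, 8s)
Step 1: at (4, 1.5), ∇E = (32, 12) → (4, 1.5) − 0.05·(32, 12) = (2.4, 0.9)
Step 2: at (2.4, 0.9), ∇E = (19.2, 7.2) → (2.4, 0.9) − 0.05·(19.2, 7.2) = (1.44, 0.54)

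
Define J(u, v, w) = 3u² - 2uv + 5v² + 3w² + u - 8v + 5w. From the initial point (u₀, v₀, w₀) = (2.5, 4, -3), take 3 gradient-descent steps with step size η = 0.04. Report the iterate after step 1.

∇J = (6u - 2v + 1, -2u + 10v - 8, 6w + 5)
(u₁, v₁, w₁) = (2.5, 4, -3) − 0.04·(8, 27, -13) = (2.18, 2.92, -2.48)

(2.18, 2.92, -2.48)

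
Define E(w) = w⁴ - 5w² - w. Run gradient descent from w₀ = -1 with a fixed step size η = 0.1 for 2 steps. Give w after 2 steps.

E′(w) = 4w³ - 10w - 1
w₁ = -1 − 0.1·5 = -1.5
w₂ = -1.5 − 0.1·0.5 = -1.55

-1.55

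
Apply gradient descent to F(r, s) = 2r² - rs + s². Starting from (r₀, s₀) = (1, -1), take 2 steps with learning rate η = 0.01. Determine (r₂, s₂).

∇F = (4r - s, -r + 2s)
Step 1: at (1, -1), ∇F = (5, -3) → (1, -1) − 0.01·(5, -3) = (0.95, -0.97)
Step 2: at (0.95, -0.97), ∇F = (4.77, -2.89) → (0.95, -0.97) − 0.01·(4.77, -2.89) = (0.9023, -0.9411)

(0.9023, -0.9411)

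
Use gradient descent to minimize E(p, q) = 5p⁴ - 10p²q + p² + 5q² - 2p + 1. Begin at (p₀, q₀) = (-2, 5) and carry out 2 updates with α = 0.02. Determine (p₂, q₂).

∇E = (20p³ - 20pq + 2p - 2, -10p² + 10q)
Step 1: at (-2, 5), ∇E = (34, 10) → (-2, 5) − 0.02·(34, 10) = (-2.68, 4.8)
Step 2: at (-2.68, 4.8), ∇E = (-135.05664, -23.824) → (-2.68, 4.8) − 0.02·(-135.05664, -23.824) = (0.0211328, 5.27648)

(0.0211328, 5.27648)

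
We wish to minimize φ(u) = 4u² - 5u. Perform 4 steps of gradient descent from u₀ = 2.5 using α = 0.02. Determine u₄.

φ′(u) = 8u - 5
Step 1: φ′(2.5) = 15; u₁ = 2.5 − 0.02·15 = 2.2
Step 2: φ′(2.2) = 12.6; u₂ = 2.2 − 0.02·12.6 = 1.948
Step 3: φ′(1.948) = 10.584; u₃ = 1.948 − 0.02·10.584 = 1.73632
Step 4: φ′(1.73632) = 8.89056; u₄ = 1.73632 − 0.02·8.89056 = 1.5585088

1.5585088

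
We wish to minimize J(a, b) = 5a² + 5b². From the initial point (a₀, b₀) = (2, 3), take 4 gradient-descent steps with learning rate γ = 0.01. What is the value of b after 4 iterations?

∇J = (10a, 10b)
Step 1: at (2, 3), ∇J = (20, 30) → (2, 3) − 0.01·(20, 30) = (1.8, 2.7)
Step 2: at (1.8, 2.7), ∇J = (18, 27) → (1.8, 2.7) − 0.01·(18, 27) = (1.62, 2.43)
Step 3: at (1.62, 2.43), ∇J = (16.2, 24.3) → (1.62, 2.43) − 0.01·(16.2, 24.3) = (1.458, 2.187)
Step 4: at (1.458, 2.187), ∇J = (14.58, 21.87) → (1.458, 2.187) − 0.01·(14.58, 21.87) = (1.3122, 1.9683)
b = 1.9683

1.9683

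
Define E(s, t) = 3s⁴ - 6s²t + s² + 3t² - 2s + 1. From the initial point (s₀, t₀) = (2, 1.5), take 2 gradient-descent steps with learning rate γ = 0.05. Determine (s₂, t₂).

∇E = (12s³ - 12st + 2s - 2, -6s² + 6t)
Step 1: at (2, 1.5), ∇E = (62, -15) → (2, 1.5) − 0.05·(62, -15) = (-1.1, 2.25)
Step 2: at (-1.1, 2.25), ∇E = (9.528, 6.24) → (-1.1, 2.25) − 0.05·(9.528, 6.24) = (-1.5764, 1.938)

(-1.5764, 1.938)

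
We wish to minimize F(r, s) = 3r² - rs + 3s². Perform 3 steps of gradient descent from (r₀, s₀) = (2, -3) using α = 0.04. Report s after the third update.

-1.18912

∇F = (6r - s, -r + 6s)
(r₁, s₁) = (2, -3) − 0.04·(15, -20) = (1.4, -2.2)
(r₂, s₂) = (1.4, -2.2) − 0.04·(10.6, -14.6) = (0.976, -1.616)
(r₃, s₃) = (0.976, -1.616) − 0.04·(7.472, -10.672) = (0.67712, -1.18912)
s = -1.18912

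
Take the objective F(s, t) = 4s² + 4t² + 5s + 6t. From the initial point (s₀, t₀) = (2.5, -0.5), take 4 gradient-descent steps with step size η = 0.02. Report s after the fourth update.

∇F = (8s + 5, 8t + 6)
(s₁, t₁) = (2.5, -0.5) − 0.02·(25, 2) = (2, -0.54)
(s₂, t₂) = (2, -0.54) − 0.02·(21, 1.68) = (1.58, -0.5736)
(s₃, t₃) = (1.58, -0.5736) − 0.02·(17.64, 1.4112) = (1.2272, -0.601824)
(s₄, t₄) = (1.2272, -0.601824) − 0.02·(14.8176, 1.185408) = (0.930848, -0.62553216)
s = 0.930848

0.930848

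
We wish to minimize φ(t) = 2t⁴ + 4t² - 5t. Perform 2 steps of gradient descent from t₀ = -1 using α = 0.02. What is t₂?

-0.35598208

φ′(t) = 8t³ + 8t - 5
t₁ = -1 − 0.02·(-21) = -0.58
t₂ = -0.58 − 0.02·(-11.200896) = -0.35598208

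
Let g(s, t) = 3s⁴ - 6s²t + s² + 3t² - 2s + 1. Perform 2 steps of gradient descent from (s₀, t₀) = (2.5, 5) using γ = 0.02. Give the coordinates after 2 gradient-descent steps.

∇g = (12s³ - 12st + 2s - 2, -6s² + 6t)
(s₁, t₁) = (2.5, 5) − 0.02·(40.5, -7.5) = (1.69, 5.15)
(s₂, t₂) = (1.69, 5.15) − 0.02·(-45.140292, 13.7634) = (2.59280584, 4.874732)

(2.59280584, 4.874732)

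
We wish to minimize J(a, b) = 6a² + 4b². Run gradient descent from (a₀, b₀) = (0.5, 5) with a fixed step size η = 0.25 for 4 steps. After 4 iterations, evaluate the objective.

484

∇J = (12a, 8b)
Step 1: at (0.5, 5), ∇J = (6, 40) → (0.5, 5) − 0.25·(6, 40) = (-1, -5)
Step 2: at (-1, -5), ∇J = (-12, -40) → (-1, -5) − 0.25·(-12, -40) = (2, 5)
Step 3: at (2, 5), ∇J = (24, 40) → (2, 5) − 0.25·(24, 40) = (-4, -5)
Step 4: at (-4, -5), ∇J = (-48, -40) → (-4, -5) − 0.25·(-48, -40) = (8, 5)
J(8, 5) = 484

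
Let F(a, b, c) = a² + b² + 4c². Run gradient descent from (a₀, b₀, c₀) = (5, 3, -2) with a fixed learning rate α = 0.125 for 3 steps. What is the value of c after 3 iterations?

∇F = (2a, 2b, 8c)
(a₁, b₁, c₁) = (5, 3, -2) − 0.125·(10, 6, -16) = (3.75, 2.25, 0)
(a₂, b₂, c₂) = (3.75, 2.25, 0) − 0.125·(7.5, 4.5, 0) = (2.8125, 1.6875, 0)
(a₃, b₃, c₃) = (2.8125, 1.6875, 0) − 0.125·(5.625, 3.375, 0) = (2.109375, 1.265625, 0)
c = 0

0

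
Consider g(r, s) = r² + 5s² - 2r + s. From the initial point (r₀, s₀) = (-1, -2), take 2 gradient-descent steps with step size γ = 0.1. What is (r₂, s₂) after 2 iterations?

∇g = (2r - 2, 10s + 1)
Step 1: at (-1, -2), ∇g = (-4, -19) → (-1, -2) − 0.1·(-4, -19) = (-0.6, -0.1)
Step 2: at (-0.6, -0.1), ∇g = (-3.2, 0) → (-0.6, -0.1) − 0.1·(-3.2, 0) = (-0.28, -0.1)

(-0.28, -0.1)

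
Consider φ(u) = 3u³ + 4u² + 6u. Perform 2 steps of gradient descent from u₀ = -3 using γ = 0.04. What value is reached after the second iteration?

-14.962944

φ′(u) = 9u² + 8u + 6
u₁ = -3 − 0.04·63 = -5.52
u₂ = -5.52 − 0.04·236.0736 = -14.962944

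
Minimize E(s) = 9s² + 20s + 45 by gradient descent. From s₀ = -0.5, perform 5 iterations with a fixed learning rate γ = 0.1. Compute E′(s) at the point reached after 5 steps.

E′(s) = 18s + 20
Step 1: E′(-0.5) = 11; s₁ = -0.5 − 0.1·11 = -1.6
Step 2: E′(-1.6) = -8.8; s₂ = -1.6 − 0.1·(-8.8) = -0.72
Step 3: E′(-0.72) = 7.04; s₃ = -0.72 − 0.1·7.04 = -1.424
Step 4: E′(-1.424) = -5.632; s₄ = -1.424 − 0.1·(-5.632) = -0.8608
Step 5: E′(-0.8608) = 4.5056; s₅ = -0.8608 − 0.1·4.5056 = -1.31136
E′(s) at (-1.31136) = -3.60448

-3.60448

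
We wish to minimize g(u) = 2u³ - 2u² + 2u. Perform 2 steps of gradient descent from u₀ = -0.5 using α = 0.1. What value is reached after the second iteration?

-2.3315

g′(u) = 6u² - 4u + 2
Step 1: g′(-0.5) = 5.5; u₁ = -0.5 − 0.1·5.5 = -1.05
Step 2: g′(-1.05) = 12.815; u₂ = -1.05 − 0.1·12.815 = -2.3315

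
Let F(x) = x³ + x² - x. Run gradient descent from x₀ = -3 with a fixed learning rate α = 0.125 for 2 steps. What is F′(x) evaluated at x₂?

674.6044921875

F′(x) = 3x² + 2x - 1
x₁ = -3 − 0.125·20 = -5.5
x₂ = -5.5 − 0.125·78.75 = -15.34375
F′(x) at (-15.34375) = 674.6044921875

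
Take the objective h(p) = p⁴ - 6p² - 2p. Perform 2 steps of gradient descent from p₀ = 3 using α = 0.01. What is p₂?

2.10932

h′(p) = 4p³ - 12p - 2
p₁ = 3 − 0.01·70 = 2.3
p₂ = 2.3 − 0.01·19.068 = 2.10932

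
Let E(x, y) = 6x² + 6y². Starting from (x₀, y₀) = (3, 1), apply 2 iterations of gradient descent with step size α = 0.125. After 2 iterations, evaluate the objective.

∇E = (12x, 12y)
(x₁, y₁) = (3, 1) − 0.125·(36, 12) = (-1.5, -0.5)
(x₂, y₂) = (-1.5, -0.5) − 0.125·(-18, -6) = (0.75, 0.25)
E(0.75, 0.25) = 3.75

3.75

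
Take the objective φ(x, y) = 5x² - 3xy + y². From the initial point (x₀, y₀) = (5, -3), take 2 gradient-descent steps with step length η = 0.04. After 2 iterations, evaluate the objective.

∇φ = (10x - 3y, -3x + 2y)
Step 1: at (5, -3), ∇φ = (59, -21) → (5, -3) − 0.04·(59, -21) = (2.64, -2.16)
Step 2: at (2.64, -2.16), ∇φ = (32.88, -12.24) → (2.64, -2.16) − 0.04·(32.88, -12.24) = (1.3248, -1.6704)
φ(1.3248, -1.6704) = 18.20454912

18.20454912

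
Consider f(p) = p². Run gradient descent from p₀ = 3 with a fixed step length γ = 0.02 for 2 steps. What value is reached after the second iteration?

2.7648

f′(p) = 2p
Step 1: f′(3) = 6; p₁ = 3 − 0.02·6 = 2.88
Step 2: f′(2.88) = 5.76; p₂ = 2.88 − 0.02·5.76 = 2.7648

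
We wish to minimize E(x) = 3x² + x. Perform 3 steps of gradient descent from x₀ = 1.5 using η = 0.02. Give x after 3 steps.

E′(x) = 6x + 1
x₁ = 1.5 − 0.02·10 = 1.3
x₂ = 1.3 − 0.02·8.8 = 1.124
x₃ = 1.124 − 0.02·7.744 = 0.96912

0.96912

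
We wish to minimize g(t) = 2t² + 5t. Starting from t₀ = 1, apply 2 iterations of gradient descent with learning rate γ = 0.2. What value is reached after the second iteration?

g′(t) = 4t + 5
Step 1: g′(1) = 9; t₁ = 1 − 0.2·9 = -0.8
Step 2: g′(-0.8) = 1.8; t₂ = -0.8 − 0.2·1.8 = -1.16

-1.16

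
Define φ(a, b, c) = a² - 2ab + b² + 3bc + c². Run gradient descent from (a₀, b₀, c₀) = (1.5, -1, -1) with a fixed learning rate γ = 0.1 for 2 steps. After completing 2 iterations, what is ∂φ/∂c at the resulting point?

∇φ = (2a - 2b, -2a + 2b + 3c, 3b + 2c)
Step 1: at (1.5, -1, -1), ∇φ = (5, -8, -5) → (1.5, -1, -1) − 0.1·(5, -8, -5) = (1, -0.2, -0.5)
Step 2: at (1, -0.2, -0.5), ∇φ = (2.4, -3.9, -1.6) → (1, -0.2, -0.5) − 0.1·(2.4, -3.9, -1.6) = (0.76, 0.19, -0.34)
∂φ/∂c at (0.76, 0.19, -0.34) = -0.11

-0.11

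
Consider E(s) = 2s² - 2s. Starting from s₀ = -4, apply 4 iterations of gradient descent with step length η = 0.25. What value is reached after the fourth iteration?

0.5

E′(s) = 4s - 2
Step 1: E′(-4) = -18; s₁ = -4 − 0.25·(-18) = 0.5
Step 2: E′(0.5) = 0; s₂ = 0.5 − 0.25·0 = 0.5
Step 3: E′(0.5) = 0; s₃ = 0.5 − 0.25·0 = 0.5
Step 4: E′(0.5) = 0; s₄ = 0.5 − 0.25·0 = 0.5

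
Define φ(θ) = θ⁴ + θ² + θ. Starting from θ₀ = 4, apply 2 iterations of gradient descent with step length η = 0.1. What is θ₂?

4538.15

φ′(θ) = 4θ³ + 2θ + 1
θ₁ = 4 − 0.1·265 = -22.5
θ₂ = -22.5 − 0.1·(-45606.5) = 4538.15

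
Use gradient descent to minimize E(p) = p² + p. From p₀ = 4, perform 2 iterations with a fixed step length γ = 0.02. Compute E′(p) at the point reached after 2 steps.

8.2944

E′(p) = 2p + 1
Step 1: E′(4) = 9; p₁ = 4 − 0.02·9 = 3.82
Step 2: E′(3.82) = 8.64; p₂ = 3.82 − 0.02·8.64 = 3.6472
E′(p) at (3.6472) = 8.2944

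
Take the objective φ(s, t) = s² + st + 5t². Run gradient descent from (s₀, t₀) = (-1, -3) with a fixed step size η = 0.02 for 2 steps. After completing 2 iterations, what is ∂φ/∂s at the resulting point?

-3.5188

∇φ = (2s + t, s + 10t)
Step 1: at (-1, -3), ∇φ = (-5, -31) → (-1, -3) − 0.02·(-5, -31) = (-0.9, -2.38)
Step 2: at (-0.9, -2.38), ∇φ = (-4.18, -24.7) → (-0.9, -2.38) − 0.02·(-4.18, -24.7) = (-0.8164, -1.886)
∂φ/∂s at (-0.8164, -1.886) = -3.5188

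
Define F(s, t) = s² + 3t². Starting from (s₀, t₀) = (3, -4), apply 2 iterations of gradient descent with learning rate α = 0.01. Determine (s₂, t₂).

∇F = (2s, 6t)
Step 1: at (3, -4), ∇F = (6, -24) → (3, -4) − 0.01·(6, -24) = (2.94, -3.76)
Step 2: at (2.94, -3.76), ∇F = (5.88, -22.56) → (2.94, -3.76) − 0.01·(5.88, -22.56) = (2.8812, -3.5344)

(2.8812, -3.5344)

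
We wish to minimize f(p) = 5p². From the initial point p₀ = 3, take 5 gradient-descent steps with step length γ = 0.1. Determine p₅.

f′(p) = 10p
Step 1: f′(3) = 30; p₁ = 3 − 0.1·30 = 0
Step 2: f′(0) = 0; p₂ = 0 − 0.1·0 = 0
Step 3: f′(0) = 0; p₃ = 0 − 0.1·0 = 0
Step 4: f′(0) = 0; p₄ = 0 − 0.1·0 = 0
Step 5: f′(0) = 0; p₅ = 0 − 0.1·0 = 0

0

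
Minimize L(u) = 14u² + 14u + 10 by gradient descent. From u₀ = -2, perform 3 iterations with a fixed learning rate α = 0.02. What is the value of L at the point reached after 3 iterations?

L′(u) = 28u + 14
u₁ = -2 − 0.02·(-42) = -1.16
u₂ = -1.16 − 0.02·(-18.48) = -0.7904
u₃ = -0.7904 − 0.02·(-8.1312) = -0.627776
L(-0.627776) = 6.728573886464

6.728573886464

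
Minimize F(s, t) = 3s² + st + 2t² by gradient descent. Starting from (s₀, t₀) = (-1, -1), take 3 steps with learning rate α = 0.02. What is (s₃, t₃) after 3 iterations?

(-0.633928, -0.73116)

∇F = (6s + t, s + 4t)
Step 1: at (-1, -1), ∇F = (-7, -5) → (-1, -1) − 0.02·(-7, -5) = (-0.86, -0.9)
Step 2: at (-0.86, -0.9), ∇F = (-6.06, -4.46) → (-0.86, -0.9) − 0.02·(-6.06, -4.46) = (-0.7388, -0.8108)
Step 3: at (-0.7388, -0.8108), ∇F = (-5.2436, -3.982) → (-0.7388, -0.8108) − 0.02·(-5.2436, -3.982) = (-0.633928, -0.73116)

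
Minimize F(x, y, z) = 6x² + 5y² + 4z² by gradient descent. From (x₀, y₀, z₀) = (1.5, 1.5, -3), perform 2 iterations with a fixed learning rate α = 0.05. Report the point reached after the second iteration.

(0.24, 0.375, -1.08)

∇F = (12x, 10y, 8z)
(x₁, y₁, z₁) = (1.5, 1.5, -3) − 0.05·(18, 15, -24) = (0.6, 0.75, -1.8)
(x₂, y₂, z₂) = (0.6, 0.75, -1.8) − 0.05·(7.2, 7.5, -14.4) = (0.24, 0.375, -1.08)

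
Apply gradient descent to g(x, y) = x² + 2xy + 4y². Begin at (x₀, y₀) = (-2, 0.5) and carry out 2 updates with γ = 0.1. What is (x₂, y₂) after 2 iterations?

∇g = (2x + 2y, 2x + 8y)
(x₁, y₁) = (-2, 0.5) − 0.1·(-3, 0) = (-1.7, 0.5)
(x₂, y₂) = (-1.7, 0.5) − 0.1·(-2.4, 0.6) = (-1.46, 0.44)

(-1.46, 0.44)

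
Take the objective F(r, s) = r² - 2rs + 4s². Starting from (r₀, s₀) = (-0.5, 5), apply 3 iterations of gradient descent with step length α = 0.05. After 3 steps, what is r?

0.4835

∇F = (2r - 2s, -2r + 8s)
(r₁, s₁) = (-0.5, 5) − 0.05·(-11, 41) = (0.05, 2.95)
(r₂, s₂) = (0.05, 2.95) − 0.05·(-5.8, 23.5) = (0.34, 1.775)
(r₃, s₃) = (0.34, 1.775) − 0.05·(-2.87, 13.52) = (0.4835, 1.099)
r = 0.4835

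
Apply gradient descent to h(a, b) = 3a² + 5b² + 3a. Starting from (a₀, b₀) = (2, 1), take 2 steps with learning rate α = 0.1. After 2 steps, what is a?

-0.1

∇h = (6a + 3, 10b)
(a₁, b₁) = (2, 1) − 0.1·(15, 10) = (0.5, 0)
(a₂, b₂) = (0.5, 0) − 0.1·(6, 0) = (-0.1, 0)
a = -0.1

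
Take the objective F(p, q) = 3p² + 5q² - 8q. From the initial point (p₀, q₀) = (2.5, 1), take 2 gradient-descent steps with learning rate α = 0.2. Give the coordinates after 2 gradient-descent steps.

(0.1, 1)

∇F = (6p, 10q - 8)
(p₁, q₁) = (2.5, 1) − 0.2·(15, 2) = (-0.5, 0.6)
(p₂, q₂) = (-0.5, 0.6) − 0.2·(-3, -2) = (0.1, 1)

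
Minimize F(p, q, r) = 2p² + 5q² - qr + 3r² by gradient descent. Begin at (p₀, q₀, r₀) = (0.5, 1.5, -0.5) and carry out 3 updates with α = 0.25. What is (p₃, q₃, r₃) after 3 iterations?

∇F = (4p, 10q - r, -q + 6r)
(p₁, q₁, r₁) = (0.5, 1.5, -0.5) − 0.25·(2, 15.5, -4.5) = (0, -2.375, 0.625)
(p₂, q₂, r₂) = (0, -2.375, 0.625) − 0.25·(0, -24.375, 6.125) = (0, 3.71875, -0.90625)
(p₃, q₃, r₃) = (0, 3.71875, -0.90625) − 0.25·(0, 38.09375, -9.15625) = (0, -5.8046875, 1.3828125)

(0, -5.8046875, 1.3828125)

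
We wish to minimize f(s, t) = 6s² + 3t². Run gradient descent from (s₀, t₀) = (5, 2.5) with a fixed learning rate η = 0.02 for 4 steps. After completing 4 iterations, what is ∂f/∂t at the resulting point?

∇f = (12s, 6t)
(s₁, t₁) = (5, 2.5) − 0.02·(60, 15) = (3.8, 2.2)
(s₂, t₂) = (3.8, 2.2) − 0.02·(45.6, 13.2) = (2.888, 1.936)
(s₃, t₃) = (2.888, 1.936) − 0.02·(34.656, 11.616) = (2.19488, 1.70368)
(s₄, t₄) = (2.19488, 1.70368) − 0.02·(26.33856, 10.22208) = (1.6681088, 1.4992384)
∂f/∂t at (1.6681088, 1.4992384) = 8.9954304

8.9954304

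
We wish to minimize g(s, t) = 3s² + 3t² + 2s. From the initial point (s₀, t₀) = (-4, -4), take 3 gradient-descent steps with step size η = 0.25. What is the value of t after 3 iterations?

∇g = (6s + 2, 6t)
(s₁, t₁) = (-4, -4) − 0.25·(-22, -24) = (1.5, 2)
(s₂, t₂) = (1.5, 2) − 0.25·(11, 12) = (-1.25, -1)
(s₃, t₃) = (-1.25, -1) − 0.25·(-5.5, -6) = (0.125, 0.5)
t = 0.5

0.5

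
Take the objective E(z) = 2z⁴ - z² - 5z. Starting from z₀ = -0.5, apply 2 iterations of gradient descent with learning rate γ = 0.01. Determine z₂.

E′(z) = 8z³ - 2z - 5
Step 1: E′(-0.5) = -5; z₁ = -0.5 − 0.01·(-5) = -0.45
Step 2: E′(-0.45) = -4.829; z₂ = -0.45 − 0.01·(-4.829) = -0.40171

-0.40171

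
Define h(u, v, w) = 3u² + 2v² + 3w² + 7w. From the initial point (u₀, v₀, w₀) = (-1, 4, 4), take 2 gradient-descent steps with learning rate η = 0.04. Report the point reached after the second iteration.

(-0.5776, 2.8224, 1.8176)

∇h = (6u, 4v, 6w + 7)
(u₁, v₁, w₁) = (-1, 4, 4) − 0.04·(-6, 16, 31) = (-0.76, 3.36, 2.76)
(u₂, v₂, w₂) = (-0.76, 3.36, 2.76) − 0.04·(-4.56, 13.44, 23.56) = (-0.5776, 2.8224, 1.8176)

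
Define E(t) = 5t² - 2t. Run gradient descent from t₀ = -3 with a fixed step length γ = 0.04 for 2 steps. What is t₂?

E′(t) = 10t - 2
t₁ = -3 − 0.04·(-32) = -1.72
t₂ = -1.72 − 0.04·(-19.2) = -0.952

-0.952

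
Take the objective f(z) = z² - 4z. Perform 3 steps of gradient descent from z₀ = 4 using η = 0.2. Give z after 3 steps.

2.432

f′(z) = 2z - 4
Step 1: f′(4) = 4; z₁ = 4 − 0.2·4 = 3.2
Step 2: f′(3.2) = 2.4; z₂ = 3.2 − 0.2·2.4 = 2.72
Step 3: f′(2.72) = 1.44; z₃ = 2.72 − 0.2·1.44 = 2.432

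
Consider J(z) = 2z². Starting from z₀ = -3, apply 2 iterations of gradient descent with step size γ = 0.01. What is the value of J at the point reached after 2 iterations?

J′(z) = 4z
Step 1: J′(-3) = -12; z₁ = -3 − 0.01·(-12) = -2.88
Step 2: J′(-2.88) = -11.52; z₂ = -2.88 − 0.01·(-11.52) = -2.7648
J(-2.7648) = 15.28823808

15.28823808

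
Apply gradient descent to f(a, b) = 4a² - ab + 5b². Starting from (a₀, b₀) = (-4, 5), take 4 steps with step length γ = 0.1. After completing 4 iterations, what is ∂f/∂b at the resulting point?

-0.0174

∇f = (8a - b, -a + 10b)
Step 1: at (-4, 5), ∇f = (-37, 54) → (-4, 5) − 0.1·(-37, 54) = (-0.3, -0.4)
Step 2: at (-0.3, -0.4), ∇f = (-2, -3.7) → (-0.3, -0.4) − 0.1·(-2, -3.7) = (-0.1, -0.03)
Step 3: at (-0.1, -0.03), ∇f = (-0.77, -0.2) → (-0.1, -0.03) − 0.1·(-0.77, -0.2) = (-0.023, -0.01)
Step 4: at (-0.023, -0.01), ∇f = (-0.174, -0.077) → (-0.023, -0.01) − 0.1·(-0.174, -0.077) = (-0.0056, -0.0023)
∂f/∂b at (-0.0056, -0.0023) = -0.0174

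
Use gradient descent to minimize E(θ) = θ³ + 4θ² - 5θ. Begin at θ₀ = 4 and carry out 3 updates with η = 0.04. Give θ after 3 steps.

E′(θ) = 3θ² + 8θ - 5
θ₁ = 4 − 0.04·75 = 1
θ₂ = 1 − 0.04·6 = 0.76
θ₃ = 0.76 − 0.04·2.8128 = 0.647488

0.647488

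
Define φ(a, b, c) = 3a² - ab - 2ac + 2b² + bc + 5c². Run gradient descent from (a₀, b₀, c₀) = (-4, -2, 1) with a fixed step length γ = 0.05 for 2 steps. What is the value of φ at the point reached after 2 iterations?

14.2192125

∇φ = (6a - b - 2c, -a + 4b + c, -2a + b + 10c)
Step 1: at (-4, -2, 1), ∇φ = (-24, -3, 16) → (-4, -2, 1) − 0.05·(-24, -3, 16) = (-2.8, -1.85, 0.2)
Step 2: at (-2.8, -1.85, 0.2), ∇φ = (-15.35, -4.4, 5.75) → (-2.8, -1.85, 0.2) − 0.05·(-15.35, -4.4, 5.75) = (-2.0325, -1.63, -0.0875)
φ(-2.0325, -1.63, -0.0875) = 14.2192125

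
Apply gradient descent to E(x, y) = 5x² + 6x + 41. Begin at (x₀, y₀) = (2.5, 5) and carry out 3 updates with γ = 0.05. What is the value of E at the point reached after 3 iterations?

∇E = (10x + 6, 0)
(x₁, y₁) = (2.5, 5) − 0.05·(31, 0) = (0.95, 5)
(x₂, y₂) = (0.95, 5) − 0.05·(15.5, 0) = (0.175, 5)
(x₃, y₃) = (0.175, 5) − 0.05·(7.75, 0) = (-0.2125, 5)
E(-0.2125, 5) = 39.95078125

39.95078125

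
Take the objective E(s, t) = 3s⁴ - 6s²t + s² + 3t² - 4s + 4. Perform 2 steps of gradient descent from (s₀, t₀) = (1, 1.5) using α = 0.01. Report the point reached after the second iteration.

(1.13774656, 1.451784)

∇E = (12s³ - 12st + 2s - 4, -6s² + 6t)
Step 1: at (1, 1.5), ∇E = (-8, 3) → (1, 1.5) − 0.01·(-8, 3) = (1.08, 1.47)
Step 2: at (1.08, 1.47), ∇E = (-5.774656, 1.8216) → (1.08, 1.47) − 0.01·(-5.774656, 1.8216) = (1.13774656, 1.451784)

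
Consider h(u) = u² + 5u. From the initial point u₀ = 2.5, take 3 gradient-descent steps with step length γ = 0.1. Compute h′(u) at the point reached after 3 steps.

h′(u) = 2u + 5
Step 1: h′(2.5) = 10; u₁ = 2.5 − 0.1·10 = 1.5
Step 2: h′(1.5) = 8; u₂ = 1.5 − 0.1·8 = 0.7
Step 3: h′(0.7) = 6.4; u₃ = 0.7 − 0.1·6.4 = 0.06
h′(u) at (0.06) = 5.12

5.12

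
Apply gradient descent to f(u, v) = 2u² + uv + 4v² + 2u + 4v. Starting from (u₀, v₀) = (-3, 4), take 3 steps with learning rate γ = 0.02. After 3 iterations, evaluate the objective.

33.1524420416

∇f = (4u + v + 2, u + 8v + 4)
(u₁, v₁) = (-3, 4) − 0.02·(-6, 33) = (-2.88, 3.34)
(u₂, v₂) = (-2.88, 3.34) − 0.02·(-6.18, 27.84) = (-2.7564, 2.7832)
(u₃, v₃) = (-2.7564, 2.7832) − 0.02·(-6.2424, 23.5092) = (-2.631552, 2.313016)
f(-2.631552, 2.313016) = 33.1524420416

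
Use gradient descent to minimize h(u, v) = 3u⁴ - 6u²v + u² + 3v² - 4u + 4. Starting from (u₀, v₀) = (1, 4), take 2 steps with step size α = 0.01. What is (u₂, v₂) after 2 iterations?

(1.70962336, 3.705064)

∇h = (12u³ - 12uv + 2u - 4, -6u² + 6v)
Step 1: at (1, 4), ∇h = (-38, 18) → (1, 4) − 0.01·(-38, 18) = (1.38, 3.82)
Step 2: at (1.38, 3.82), ∇h = (-32.962336, 11.4936) → (1.38, 3.82) − 0.01·(-32.962336, 11.4936) = (1.70962336, 3.705064)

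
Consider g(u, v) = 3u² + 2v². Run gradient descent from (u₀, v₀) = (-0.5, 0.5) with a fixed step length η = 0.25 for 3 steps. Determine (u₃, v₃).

∇g = (6u, 4v)
(u₁, v₁) = (-0.5, 0.5) − 0.25·(-3, 2) = (0.25, 0)
(u₂, v₂) = (0.25, 0) − 0.25·(1.5, 0) = (-0.125, 0)
(u₃, v₃) = (-0.125, 0) − 0.25·(-0.75, 0) = (0.0625, 0)

(0.0625, 0)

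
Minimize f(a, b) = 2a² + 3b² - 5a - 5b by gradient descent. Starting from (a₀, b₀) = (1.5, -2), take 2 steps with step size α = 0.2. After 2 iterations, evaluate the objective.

-5.1696

∇f = (4a - 5, 6b - 5)
Step 1: at (1.5, -2), ∇f = (1, -17) → (1.5, -2) − 0.2·(1, -17) = (1.3, 1.4)
Step 2: at (1.3, 1.4), ∇f = (0.2, 3.4) → (1.3, 1.4) − 0.2·(0.2, 3.4) = (1.26, 0.72)
f(1.26, 0.72) = -5.1696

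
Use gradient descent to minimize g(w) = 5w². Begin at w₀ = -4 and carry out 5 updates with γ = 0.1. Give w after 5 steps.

0

g′(w) = 10w
Step 1: g′(-4) = -40; w₁ = -4 − 0.1·(-40) = 0
Step 2: g′(0) = 0; w₂ = 0 − 0.1·0 = 0
Step 3: g′(0) = 0; w₃ = 0 − 0.1·0 = 0
Step 4: g′(0) = 0; w₄ = 0 − 0.1·0 = 0
Step 5: g′(0) = 0; w₅ = 0 − 0.1·0 = 0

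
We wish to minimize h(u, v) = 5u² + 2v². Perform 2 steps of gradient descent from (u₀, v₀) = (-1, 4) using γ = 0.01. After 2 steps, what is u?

∇h = (10u, 4v)
Step 1: at (-1, 4), ∇h = (-10, 16) → (-1, 4) − 0.01·(-10, 16) = (-0.9, 3.84)
Step 2: at (-0.9, 3.84), ∇h = (-9, 15.36) → (-0.9, 3.84) − 0.01·(-9, 15.36) = (-0.81, 3.6864)
u = -0.81

-0.81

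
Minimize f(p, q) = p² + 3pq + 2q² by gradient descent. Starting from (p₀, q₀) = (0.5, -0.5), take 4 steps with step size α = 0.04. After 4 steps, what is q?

∇f = (2p + 3q, 3p + 4q)
(p₁, q₁) = (0.5, -0.5) − 0.04·(-0.5, -0.5) = (0.52, -0.48)
(p₂, q₂) = (0.52, -0.48) − 0.04·(-0.4, -0.36) = (0.536, -0.4656)
(p₃, q₃) = (0.536, -0.4656) − 0.04·(-0.3248, -0.2544) = (0.548992, -0.455424)
(p₄, q₄) = (0.548992, -0.455424) − 0.04·(-0.268288, -0.17472) = (0.55972352, -0.4484352)
q = -0.4484352

-0.4484352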